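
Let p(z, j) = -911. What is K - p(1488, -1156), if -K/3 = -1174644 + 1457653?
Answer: -848116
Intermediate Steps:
K = -849027 (K = -3*(-1174644 + 1457653) = -3*283009 = -849027)
K - p(1488, -1156) = -849027 - 1*(-911) = -849027 + 911 = -848116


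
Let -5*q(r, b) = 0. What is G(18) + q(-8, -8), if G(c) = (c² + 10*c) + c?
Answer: 522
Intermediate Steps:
G(c) = c² + 11*c
q(r, b) = 0 (q(r, b) = -⅕*0 = 0)
G(18) + q(-8, -8) = 18*(11 + 18) + 0 = 18*29 + 0 = 522 + 0 = 522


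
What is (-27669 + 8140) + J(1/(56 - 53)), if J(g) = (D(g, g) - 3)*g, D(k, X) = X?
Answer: -175769/9 ≈ -19530.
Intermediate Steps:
J(g) = g*(-3 + g) (J(g) = (g - 3)*g = (-3 + g)*g = g*(-3 + g))
(-27669 + 8140) + J(1/(56 - 53)) = (-27669 + 8140) + (-3 + 1/(56 - 53))/(56 - 53) = -19529 + (-3 + 1/3)/3 = -19529 + (-3 + ⅓)/3 = -19529 + (⅓)*(-8/3) = -19529 - 8/9 = -175769/9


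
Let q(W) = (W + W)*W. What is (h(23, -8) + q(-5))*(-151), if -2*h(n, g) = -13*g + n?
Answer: 4077/2 ≈ 2038.5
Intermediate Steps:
q(W) = 2*W**2 (q(W) = (2*W)*W = 2*W**2)
h(n, g) = -n/2 + 13*g/2 (h(n, g) = -(-13*g + n)/2 = -(n - 13*g)/2 = -n/2 + 13*g/2)
(h(23, -8) + q(-5))*(-151) = ((-1/2*23 + (13/2)*(-8)) + 2*(-5)**2)*(-151) = ((-23/2 - 52) + 2*25)*(-151) = (-127/2 + 50)*(-151) = -27/2*(-151) = 4077/2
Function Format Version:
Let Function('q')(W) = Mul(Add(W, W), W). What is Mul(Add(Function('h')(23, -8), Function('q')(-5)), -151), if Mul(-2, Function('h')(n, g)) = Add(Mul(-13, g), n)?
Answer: Rational(4077, 2) ≈ 2038.5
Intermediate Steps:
Function('q')(W) = Mul(2, Pow(W, 2)) (Function('q')(W) = Mul(Mul(2, W), W) = Mul(2, Pow(W, 2)))
Function('h')(n, g) = Add(Mul(Rational(-1, 2), n), Mul(Rational(13, 2), g)) (Function('h')(n, g) = Mul(Rational(-1, 2), Add(Mul(-13, g), n)) = Mul(Rational(-1, 2), Add(n, Mul(-13, g))) = Add(Mul(Rational(-1, 2), n), Mul(Rational(13, 2), g)))
Mul(Add(Function('h')(23, -8), Function('q')(-5)), -151) = Mul(Add(Add(Mul(Rational(-1, 2), 23), Mul(Rational(13, 2), -8)), Mul(2, Pow(-5, 2))), -151) = Mul(Add(Add(Rational(-23, 2), -52), Mul(2, 25)), -151) = Mul(Add(Rational(-127, 2), 50), -151) = Mul(Rational(-27, 2), -151) = Rational(4077, 2)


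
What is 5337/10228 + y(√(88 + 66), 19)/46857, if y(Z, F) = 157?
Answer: 251681605/479253396 ≈ 0.52515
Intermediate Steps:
5337/10228 + y(√(88 + 66), 19)/46857 = 5337/10228 + 157/46857 = 251681605/479253396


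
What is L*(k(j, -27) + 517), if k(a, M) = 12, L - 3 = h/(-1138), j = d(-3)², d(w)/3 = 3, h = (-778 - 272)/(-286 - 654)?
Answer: 169709019/106972 ≈ 1586.5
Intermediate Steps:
h = 105/94 (h = -1050/(-940) = -1050*(-1/940) = 105/94 ≈ 1.1170)
d(w) = 9 (d(w) = 3*3 = 9)
j = 81 (j = 9² = 81)
L = 320811/106972 (L = 3 + (105/94)/(-1138) = 3 + (105/94)*(-1/1138) = 3 - 105/106972 = 320811/106972 ≈ 2.9990)
L*(k(j, -27) + 517) = 320811*(12 + 517)/106972 = (320811/106972)*529 = 169709019/106972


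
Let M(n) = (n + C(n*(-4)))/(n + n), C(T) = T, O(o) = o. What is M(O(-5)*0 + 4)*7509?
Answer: -22527/2 ≈ -11264.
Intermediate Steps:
M(n) = -3/2 (M(n) = (n + n*(-4))/(n + n) = (n - 4*n)/((2*n)) = (-3*n)*(1/(2*n)) = -3/2)
M(O(-5)*0 + 4)*7509 = -3/2*7509 = -22527/2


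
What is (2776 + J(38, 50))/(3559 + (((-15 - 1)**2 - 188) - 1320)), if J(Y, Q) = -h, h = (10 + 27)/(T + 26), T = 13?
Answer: 108227/89973 ≈ 1.2029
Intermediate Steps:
h = 37/39 (h = (10 + 27)/(13 + 26) = 37/39 ≈ 0.94872)
J(Y, Q) = -37/39 (J(Y, Q) = -1*37/39 = -37/39)
(2776 + J(38, 50))/(3559 + (((-15 - 1)**2 - 188) - 1320)) = (2776 - 37/39)/(3559 + (((-15 - 1)**2 - 188) - 1320)) = 108227/(39*(3559 + (((-16)**2 - 188) - 1320))) = 108227/(39*(3559 + ((256 - 188) - 1320))) = 108227/(39*(3559 + (68 - 1320))) = 108227/(39*(3559 - 1252)) = (108227/39)/2307 = (108227/39)*(1/2307) = 108227/89973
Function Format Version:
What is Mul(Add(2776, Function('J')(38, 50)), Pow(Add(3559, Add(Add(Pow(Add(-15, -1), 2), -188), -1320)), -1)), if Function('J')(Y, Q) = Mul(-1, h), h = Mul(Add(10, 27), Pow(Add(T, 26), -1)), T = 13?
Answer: Rational(108227, 89973) ≈ 1.2029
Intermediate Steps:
h = Rational(37, 39) (h = Mul(Add(10, 27), Pow(Add(13, 26), -1)) = Mul(37, Pow(39, -1)) = Mul(37, Rational(1, 39)) = Rational(37, 39) ≈ 0.94872)
Function('J')(Y, Q) = Rational(-37, 39) (Function('J')(Y, Q) = Mul(-1, Rational(37, 39)) = Rational(-37, 39))
Mul(Add(2776, Function('J')(38, 50)), Pow(Add(3559, Add(Add(Pow(Add(-15, -1), 2), -188), -1320)), -1)) = Mul(Add(2776, Rational(-37, 39)), Pow(Add(3559, Add(Add(Pow(Add(-15, -1), 2), -188), -1320)), -1)) = Mul(Rational(108227, 39), Pow(Add(3559, Add(Add(Pow(-16, 2), -188), -1320)), -1)) = Mul(Rational(108227, 39), Pow(Add(3559, Add(Add(256, -188), -1320)), -1)) = Mul(Rational(108227, 39), Pow(Add(3559, Add(68, -1320)), -1)) = Mul(Rational(108227, 39), Pow(Add(3559, -1252), -1)) = Mul(Rational(108227, 39), Pow(2307, -1)) = Mul(Rational(108227, 39), Rational(1, 2307)) = Rational(108227, 89973)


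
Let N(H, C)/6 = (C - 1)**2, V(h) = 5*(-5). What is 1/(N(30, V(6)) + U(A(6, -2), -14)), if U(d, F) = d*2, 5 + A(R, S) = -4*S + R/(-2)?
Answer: 1/4056 ≈ 0.00024655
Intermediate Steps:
A(R, S) = -5 - 4*S - R/2 (A(R, S) = -5 + (-4*S + R/(-2)) = -5 + (-4*S + R*(-1/2)) = -5 + (-4*S - R/2) = -5 - 4*S - R/2)
V(h) = -25
N(H, C) = 6*(-1 + C)**2 (N(H, C) = 6*(C - 1)**2 = 6*(-1 + C)**2)
U(d, F) = 2*d
1/(N(30, V(6)) + U(A(6, -2), -14)) = 1/(6*(-1 - 25)**2 + 2*(-5 - 4*(-2) - 1/2*6)) = 1/(6*(-26)**2 + 2*(-5 + 8 - 3)) = 1/(6*676 + 2*0) = 1/(4056 + 0) = 1/4056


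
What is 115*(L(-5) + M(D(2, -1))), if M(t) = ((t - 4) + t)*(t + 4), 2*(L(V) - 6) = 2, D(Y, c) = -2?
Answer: -1035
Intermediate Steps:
L(V) = 7 (L(V) = 6 + (½)*2 = 6 + 1 = 7)
M(t) = (-4 + 2*t)*(4 + t) (M(t) = ((-4 + t) + t)*(4 + t) = (-4 + 2*t)*(4 + t))
115*(L(-5) + M(D(2, -1))) = 115*(7 + (-16 + 2*(-2)² + 4*(-2))) = 115*(7 + (-16 + 2*4 - 8)) = 115*(7 + (-16 + 8 - 8)) = 115*(7 - 16) = 115*(-9) = -1035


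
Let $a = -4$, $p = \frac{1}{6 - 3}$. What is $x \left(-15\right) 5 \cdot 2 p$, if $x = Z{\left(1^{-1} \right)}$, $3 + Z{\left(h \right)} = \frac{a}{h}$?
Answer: $350$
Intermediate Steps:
$p = \frac{1}{3} \approx 0.33333$
$Z{\left(h \right)} = -3 - \frac{4}{h}$
$x = -7$ ($x = -3 - \frac{4}{1^{-1}} = -3 - \frac{4}{1} = -3 - 4 = -7$)
$x \left(-15\right) 5 \cdot 2 p = \left(-7\right) \left(-15\right) 5 \cdot 2 \cdot \frac{1}{3} = 105 \cdot 10 \cdot \frac{1}{3} = 105 \cdot \frac{10}{3} = 350$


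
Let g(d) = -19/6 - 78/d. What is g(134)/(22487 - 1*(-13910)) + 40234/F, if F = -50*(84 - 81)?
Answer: -98114629841/365789850 ≈ -268.23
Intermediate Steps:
g(d) = -19/6 - 78/d (g(d) = -19*⅙ - 78/d = -19/6 - 78/d)
F = -150 (F = -50*3 = -150)
g(134)/(22487 - 1*(-13910)) + 40234/F = (-19/6 - 78/134)/(22487 - 1*(-13910)) + 40234/(-150) = (-19/6 - 78*1/134)/(22487 + 13910) + 40234*(-1/150) = (-19/6 - 39/67)/36397 - 20117/75 = -1507/402*1/36397 - 20117/75 = -1507/14631594 - 20117/75 = -98114629841/365789850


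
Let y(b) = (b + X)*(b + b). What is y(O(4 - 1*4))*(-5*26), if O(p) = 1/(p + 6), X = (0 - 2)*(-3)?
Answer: -2405/9 ≈ -267.22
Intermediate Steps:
X = 6 (X = -2*(-3) = 6)
O(p) = 1/(6 + p)
y(b) = 2*b*(6 + b) (y(b) = (b + 6)*(b + b) = (6 + b)*(2*b) = 2*b*(6 + b))
y(O(4 - 1*4))*(-5*26) = (2*(6 + 1/(6 + (4 - 1*4)))/(6 + (4 - 1*4)))*(-5*26) = (2*(6 + 1/(6 + (4 - 4)))/(6 + (4 - 4)))*(-130) = (2*(6 + 1/(6 + 0))/(6 + 0))*(-130) = (2*(6 + 1/6)/6)*(-130) = (2*(⅙)*(6 + ⅙))*(-130) = (2*(⅙)*(37/6))*(-130) = (37/18)*(-130) = -2405/9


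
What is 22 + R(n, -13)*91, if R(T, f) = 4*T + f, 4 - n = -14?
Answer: 5391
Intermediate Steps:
n = 18 (n = 4 - 1*(-14) = 4 + 14 = 18)
R(T, f) = f + 4*T
22 + R(n, -13)*91 = 22 + (-13 + 4*18)*91 = 22 + (-13 + 72)*91 = 22 + 59*91 = 22 + 5369 = 5391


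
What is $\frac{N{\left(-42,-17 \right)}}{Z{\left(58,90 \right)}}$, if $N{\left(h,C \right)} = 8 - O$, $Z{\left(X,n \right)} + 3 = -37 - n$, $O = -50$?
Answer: $- \frac{29}{65} \approx -0.44615$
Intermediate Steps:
$Z{\left(X,n \right)} = -40 - n$ ($Z{\left(X,n \right)} = -3 - \left(37 + n\right) = -40 - n$)
$N{\left(h,C \right)} = 58$ ($N{\left(h,C \right)} = 8 - -50 = 8 + 50 = 58$)
$\frac{N{\left(-42,-17 \right)}}{Z{\left(58,90 \right)}} = \frac{58}{-40 - 90} = \frac{58}{-130} = 58 \left(- \frac{1}{130}\right) = - \frac{29}{65}$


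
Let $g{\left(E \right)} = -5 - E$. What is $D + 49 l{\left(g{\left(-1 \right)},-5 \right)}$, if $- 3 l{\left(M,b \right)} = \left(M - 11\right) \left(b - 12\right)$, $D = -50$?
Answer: $-4215$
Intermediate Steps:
$l{\left(M,b \right)} = - \frac{\left(-12 + b\right) \left(-11 + M\right)}{3}$ ($l{\left(M,b \right)} = - \frac{\left(M - 11\right) \left(b - 12\right)}{3} = - \frac{\left(-11 + M\right) \left(-12 + b\right)}{3} = - \frac{\left(-12 + b\right) \left(-11 + M\right)}{3}$)
$D + 49 l{\left(g{\left(-1 \right)},-5 \right)} = -50 + 49 \left(-44 + 4 \left(-5 - -1\right) + \frac{11}{3} \left(-5\right) - \frac{1}{3} \left(-5 - -1\right) \left(-5\right)\right) = -50 + 49 \left(-44 + 4 \left(-5 + 1\right) - \frac{55}{3} - \frac{1}{3} \left(-5 + 1\right) \left(-5\right)\right) = -50 + 49 \left(-44 + 4 \left(-4\right) - \frac{55}{3} - \left(- \frac{4}{3}\right) \left(-5\right)\right) = -50 + 49 \left(-44 - 16 - \frac{55}{3} - \frac{20}{3}\right) = -50 + 49 \left(-85\right) = -50 - 4165 = -4215$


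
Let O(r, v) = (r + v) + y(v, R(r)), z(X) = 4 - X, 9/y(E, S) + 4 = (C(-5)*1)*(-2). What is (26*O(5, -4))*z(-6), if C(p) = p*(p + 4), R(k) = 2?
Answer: 650/7 ≈ 92.857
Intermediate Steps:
C(p) = p*(4 + p)
y(E, S) = -9/14 (y(E, S) = 9/(-4 + (-5*(4 - 5)*1)*(-2)) = 9/(-4 + (-5*(-1)*1)*(-2)) = 9/(-4 + (5*1)*(-2)) = 9/(-4 + 5*(-2)) = 9/(-4 - 10) = 9/(-14) = 9*(-1/14) = -9/14)
O(r, v) = -9/14 + r + v (O(r, v) = (r + v) - 9/14 = -9/14 + r + v)
(26*O(5, -4))*z(-6) = (26*(-9/14 + 5 - 4))*(4 - 1*(-6)) = (26*(5/14))*(4 + 6) = (65/7)*10 = 650/7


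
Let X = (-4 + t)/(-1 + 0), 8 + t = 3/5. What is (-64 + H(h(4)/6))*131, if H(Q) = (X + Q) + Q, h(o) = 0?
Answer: -34453/5 ≈ -6890.6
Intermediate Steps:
t = -37/5 (t = -8 + 3/5 = -37/5 ≈ -7.4000)
X = 57/5 (X = (-4 - 37/5)/(-1 + 0) = -57/5/(-1) = -57/5*(-1) = 57/5 ≈ 11.400)
H(Q) = 57/5 + 2*Q (H(Q) = (57/5 + Q) + Q = 57/5 + 2*Q)
(-64 + H(h(4)/6))*131 = (-64 + (57/5 + 2*(0/6)))*131 = (-64 + (57/5 + 2*(0*(1/6))))*131 = (-64 + (57/5 + 2*0))*131 = (-64 + (57/5 + 0))*131 = (-64 + 57/5)*131 = -263/5*131 = -34453/5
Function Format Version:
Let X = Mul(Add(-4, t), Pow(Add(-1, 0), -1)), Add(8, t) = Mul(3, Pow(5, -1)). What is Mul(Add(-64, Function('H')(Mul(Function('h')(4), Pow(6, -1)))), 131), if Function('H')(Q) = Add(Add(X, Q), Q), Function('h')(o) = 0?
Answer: Rational(-34453, 5) ≈ -6890.6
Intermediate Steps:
t = Rational(-37, 5) (t = Add(-8, Mul(3, Pow(5, -1))) = Add(-8, Mul(3, Rational(1, 5))) = Add(-8, Rational(3, 5)) = Rational(-37, 5) ≈ -7.4000)
X = Rational(57, 5) (X = Mul(Add(-4, Rational(-37, 5)), Pow(Add(-1, 0), -1)) = Mul(Rational(-57, 5), Pow(-1, -1)) = Mul(Rational(-57, 5), -1) = Rational(57, 5) ≈ 11.400)
Function('H')(Q) = Add(Rational(57, 5), Mul(2, Q)) (Function('H')(Q) = Add(Add(Rational(57, 5), Q), Q) = Add(Rational(57, 5), Mul(2, Q)))
Mul(Add(-64, Function('H')(Mul(Function('h')(4), Pow(6, -1)))), 131) = Mul(Add(-64, Add(Rational(57, 5), Mul(2, Mul(0, Pow(6, -1))))), 131) = Mul(Add(-64, Add(Rational(57, 5), Mul(2, Mul(0, Rational(1, 6))))), 131) = Mul(Add(-64, Add(Rational(57, 5), Mul(2, 0))), 131) = Mul(Add(-64, Add(Rational(57, 5), 0)), 131) = Mul(Add(-64, Rational(57, 5)), 131) = Mul(Rational(-263, 5), 131) = Rational(-34453, 5)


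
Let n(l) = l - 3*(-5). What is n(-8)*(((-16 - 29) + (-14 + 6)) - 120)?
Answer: -1211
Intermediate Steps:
n(l) = 15 + l (n(l) = l + 15 = 15 + l)
n(-8)*(((-16 - 29) + (-14 + 6)) - 120) = (15 - 8)*(((-16 - 29) + (-14 + 6)) - 120) = 7*((-45 - 8) - 120) = 7*(-53 - 120) = 7*(-173) = -1211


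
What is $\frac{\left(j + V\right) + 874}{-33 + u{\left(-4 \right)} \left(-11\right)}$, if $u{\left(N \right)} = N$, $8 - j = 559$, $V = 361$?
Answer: $\frac{684}{11} \approx 62.182$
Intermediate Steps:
$j = -551$ ($j = 8 - 559 = -551$)
$\frac{\left(j + V\right) + 874}{-33 + u{\left(-4 \right)} \left(-11\right)} = \frac{\left(-551 + 361\right) + 874}{-33 - -44} = \frac{-190 + 874}{-33 + 44} = \frac{684}{11}$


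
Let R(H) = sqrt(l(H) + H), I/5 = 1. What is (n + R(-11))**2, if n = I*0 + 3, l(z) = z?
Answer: (3 + I*sqrt(22))**2 ≈ -13.0 + 28.142*I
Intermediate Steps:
I = 5 (I = 5*1 = 5)
n = 3 (n = 5*0 + 3 = 0 + 3 = 3)
R(H) = sqrt(2)*sqrt(H) (R(H) = sqrt(H + H) = sqrt(2*H) = sqrt(2)*sqrt(H))
(n + R(-11))**2 = (3 + sqrt(2)*sqrt(-11))**2 = (3 + sqrt(2)*(I*sqrt(11)))**2 = (3 + I*sqrt(22))**2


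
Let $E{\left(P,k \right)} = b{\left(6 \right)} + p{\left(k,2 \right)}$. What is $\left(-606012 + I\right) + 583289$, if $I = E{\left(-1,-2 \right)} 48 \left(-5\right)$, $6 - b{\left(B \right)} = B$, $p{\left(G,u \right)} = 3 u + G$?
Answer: $-23683$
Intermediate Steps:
$p{\left(G,u \right)} = G + 3 u$
$b{\left(B \right)} = 6 - B$
$E{\left(P,k \right)} = 6 + k$ ($E{\left(P,k \right)} = \left(6 - 6\right) + \left(k + 3 \cdot 2\right) = \left(6 - 6\right) + \left(k + 6\right) = 0 + \left(6 + k\right) = 6 + k$)
$I = -960$ ($I = \left(6 - 2\right) 48 \left(-5\right) = 4 \cdot 48 \left(-5\right) = 192 \left(-5\right) = -960$)
$\left(-606012 + I\right) + 583289 = \left(-606012 - 960\right) + 583289 = -606972 + 583289 = -23683$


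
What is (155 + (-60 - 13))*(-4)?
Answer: -328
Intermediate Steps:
(155 + (-60 - 13))*(-4) = (155 - 73)*(-4) = 82*(-4) = -328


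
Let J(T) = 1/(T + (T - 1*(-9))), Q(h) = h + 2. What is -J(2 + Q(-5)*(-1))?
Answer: -1/19 ≈ -0.052632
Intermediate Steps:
Q(h) = 2 + h
J(T) = 1/(9 + 2*T) (J(T) = 1/(T + (T + 9)) = 1/(T + (9 + T)) = 1/(9 + 2*T))
-J(2 + Q(-5)*(-1)) = -1/(9 + 2*(2 + (2 - 5)*(-1))) = -1/(9 + 2*(2 - 3*(-1))) = -1/(9 + 2*(2 + 3)) = -1/(9 + 2*5) = -1/(9 + 10) = -1/19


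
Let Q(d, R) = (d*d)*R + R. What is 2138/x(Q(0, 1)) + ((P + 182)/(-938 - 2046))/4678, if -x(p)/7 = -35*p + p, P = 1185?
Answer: 14922170815/1661139088 ≈ 8.9831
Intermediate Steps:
Q(d, R) = R + R*d² (Q(d, R) = d²*R + R = R*d² + R = R + R*d²)
x(p) = 238*p (x(p) = -7*(-35*p + p) = -(-238)*p = 238*p)
2138/x(Q(0, 1)) + ((P + 182)/(-938 - 2046))/4678 = 2138/((238*(1*(1 + 0²)))) + ((1185 + 182)/(-938 - 2046))/4678 = 2138/((238*(1*(1 + 0)))) + (1367/(-2984))*(1/4678) = 2138/((238*(1*1))) + (1367*(-1/2984))*(1/4678) = 2138/((238*1)) - 1367/2984*1/4678 = 2138/238 - 1367/13959152 = 2138*(1/238) - 1367/13959152 = 1069/119 - 1367/13959152 = 14922170815/1661139088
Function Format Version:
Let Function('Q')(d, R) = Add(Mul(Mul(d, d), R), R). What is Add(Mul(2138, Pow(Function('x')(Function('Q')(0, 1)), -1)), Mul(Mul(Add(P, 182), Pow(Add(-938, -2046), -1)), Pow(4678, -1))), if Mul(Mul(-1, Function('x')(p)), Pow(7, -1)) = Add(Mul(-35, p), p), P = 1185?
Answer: Rational(14922170815, 1661139088) ≈ 8.9831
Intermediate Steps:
Function('Q')(d, R) = Add(R, Mul(R, Pow(d, 2))) (Function('Q')(d, R) = Add(Mul(Pow(d, 2), R), R) = Add(Mul(R, Pow(d, 2)), R) = Add(R, Mul(R, Pow(d, 2))))
Function('x')(p) = Mul(238, p) (Function('x')(p) = Mul(-7, Add(Mul(-35, p), p)) = Mul(-7, Mul(-34, p)) = Mul(238, p))
Add(Mul(2138, Pow(Function('x')(Function('Q')(0, 1)), -1)), Mul(Mul(Add(P, 182), Pow(Add(-938, -2046), -1)), Pow(4678, -1))) = Add(Mul(2138, Pow(Mul(238, Mul(1, Add(1, Pow(0, 2)))), -1)), Mul(Mul(Add(1185, 182), Pow(Add(-938, -2046), -1)), Pow(4678, -1))) = Add(Mul(2138, Pow(Mul(238, Mul(1, Add(1, 0))), -1)), Mul(Mul(1367, Pow(-2984, -1)), Rational(1, 4678))) = Add(Mul(2138, Pow(Mul(238, Mul(1, 1)), -1)), Mul(Mul(1367, Rational(-1, 2984)), Rational(1, 4678))) = Add(Mul(2138, Pow(Mul(238, 1), -1)), Mul(Rational(-1367, 2984), Rational(1, 4678))) = Add(Mul(2138, Pow(238, -1)), Rational(-1367, 13959152)) = Add(Mul(2138, Rational(1, 238)), Rational(-1367, 13959152)) = Add(Rational(1069, 119), Rational(-1367, 13959152)) = Rational(14922170815, 1661139088)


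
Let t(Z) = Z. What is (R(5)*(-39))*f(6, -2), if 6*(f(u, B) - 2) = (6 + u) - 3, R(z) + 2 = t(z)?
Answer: -819/2 ≈ -409.50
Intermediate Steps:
R(z) = -2 + z
f(u, B) = 5/2 + u/6 (f(u, B) = 2 + ((6 + u) - 3)/6 = 2 + (3 + u)/6 = 2 + (1/2 + u/6) = 5/2 + u/6)
(R(5)*(-39))*f(6, -2) = ((-2 + 5)*(-39))*(5/2 + (1/6)*6) = (3*(-39))*(5/2 + 1) = -117*7/2 = -819/2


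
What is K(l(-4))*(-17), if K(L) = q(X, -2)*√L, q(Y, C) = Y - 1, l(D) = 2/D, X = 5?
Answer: -34*I*√2 ≈ -48.083*I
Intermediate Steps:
q(Y, C) = -1 + Y
K(L) = 4*√L (K(L) = (-1 + 5)*√L = 4*√L)
K(l(-4))*(-17) = (4*√(2/(-4)))*(-17) = (4*√(2*(-¼)))*(-17) = (4*√(-½))*(-17) = (4*(I*√2/2))*(-17) = (2*I*√2)*(-17) = -34*I*√2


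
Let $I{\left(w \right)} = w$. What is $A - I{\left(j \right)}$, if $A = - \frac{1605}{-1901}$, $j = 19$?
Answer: $- \frac{34514}{1901} \approx -18.156$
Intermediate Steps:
$A = \frac{1605}{1901}$ ($A = \left(-1605\right) \left(- \frac{1}{1901}\right) = \frac{1605}{1901} \approx 0.84429$)
$A - I{\left(j \right)} = \frac{1605}{1901} - 19 = - \frac{34514}{1901}$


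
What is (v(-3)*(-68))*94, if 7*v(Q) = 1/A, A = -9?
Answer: 6392/63 ≈ 101.46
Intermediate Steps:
v(Q) = -1/63 (v(Q) = (⅐)/(-9) = (⅐)*(-⅑) = -1/63)
(v(-3)*(-68))*94 = -1/63*(-68)*94 = (68/63)*94 = 6392/63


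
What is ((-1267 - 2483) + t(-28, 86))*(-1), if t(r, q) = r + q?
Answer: 3692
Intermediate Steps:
t(r, q) = q + r
((-1267 - 2483) + t(-28, 86))*(-1) = ((-1267 - 2483) + (86 - 28))*(-1) = (-3750 + 58)*(-1) = -3692*(-1) = 3692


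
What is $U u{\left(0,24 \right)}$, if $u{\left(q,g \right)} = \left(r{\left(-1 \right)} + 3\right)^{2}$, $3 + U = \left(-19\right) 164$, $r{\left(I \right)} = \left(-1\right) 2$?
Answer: $-3119$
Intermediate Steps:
$r{\left(I \right)} = -2$
$U = -3119$ ($U = -3 - 3116 = -3119$)
$u{\left(q,g \right)} = 1$ ($u{\left(q,g \right)} = \left(-2 + 3\right)^{2} = 1^{2} = 1$)
$U u{\left(0,24 \right)} = \left(-3119\right) 1 = -3119$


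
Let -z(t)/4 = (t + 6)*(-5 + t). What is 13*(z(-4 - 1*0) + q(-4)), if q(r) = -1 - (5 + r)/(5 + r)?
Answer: 910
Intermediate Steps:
z(t) = -4*(-5 + t)*(6 + t) (z(t) = -4*(t + 6)*(-5 + t) = -4*(6 + t)*(-5 + t) = -4*(-5 + t)*(6 + t))
q(r) = -2 (q(r) = -1 - 1*1 = -1 - 1 = -2)
13*(z(-4 - 1*0) + q(-4)) = 13*((120 - 4*(-4 - 1*0) - 4*(-4 - 1*0)²) - 2) = 13*((120 - 4*(-4 + 0) - 4*(-4 + 0)²) - 2) = 13*((120 - 4*(-4) - 4*(-4)²) - 2) = 13*((120 + 16 - 4*16) - 2) = 13*((120 + 16 - 64) - 2) = 13*(72 - 2) = 13*70 = 910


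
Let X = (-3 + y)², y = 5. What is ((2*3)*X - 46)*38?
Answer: -836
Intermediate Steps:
X = 4 (X = (-3 + 5)² = 2² = 4)
((2*3)*X - 46)*38 = ((2*3)*4 - 46)*38 = (6*4 - 46)*38 = (24 - 46)*38 = -22*38 = -836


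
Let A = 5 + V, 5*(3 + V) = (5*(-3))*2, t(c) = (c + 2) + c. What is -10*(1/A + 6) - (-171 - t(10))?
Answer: 271/2 ≈ 135.50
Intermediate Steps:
t(c) = 2 + 2*c (t(c) = (2 + c) + c = 2 + 2*c)
V = -9 (V = -3 + ((5*(-3))*2)/5 = -3 + (-15*2)/5 = -3 + (⅕)*(-30) = -3 - 6 = -9)
A = -4 (A = 5 - 9 = -4)
-10*(1/A + 6) - (-171 - t(10)) = -10*(1/(-4) + 6) - (-171 - (2 + 2*10)) = -10*(-¼ + 6) - (-171 - (2 + 20)) = -10*23/4 - (-171 - 1*22) = -115/2 - (-171 - 22) = -115/2 - 1*(-193) = -115/2 + 193 = 271/2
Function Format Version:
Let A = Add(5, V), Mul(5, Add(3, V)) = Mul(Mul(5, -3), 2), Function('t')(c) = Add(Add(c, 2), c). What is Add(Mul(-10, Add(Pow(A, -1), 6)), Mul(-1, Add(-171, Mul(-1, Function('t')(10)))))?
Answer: Rational(271, 2) ≈ 135.50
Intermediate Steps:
Function('t')(c) = Add(2, Mul(2, c)) (Function('t')(c) = Add(Add(2, c), c) = Add(2, Mul(2, c)))
V = -9 (V = Add(-3, Mul(Rational(1, 5), Mul(Mul(5, -3), 2))) = Add(-3, Mul(Rational(1, 5), Mul(-15, 2))) = Add(-3, Mul(Rational(1, 5), -30)) = Add(-3, -6) = -9)
A = -4 (A = Add(5, -9) = -4)
Add(Mul(-10, Add(Pow(A, -1), 6)), Mul(-1, Add(-171, Mul(-1, Function('t')(10))))) = Add(Mul(-10, Add(Pow(-4, -1), 6)), Mul(-1, Add(-171, Mul(-1, Add(2, Mul(2, 10)))))) = Add(Mul(-10, Add(Rational(-1, 4), 6)), Mul(-1, Add(-171, Mul(-1, Add(2, 20))))) = Add(Mul(-10, Rational(23, 4)), Mul(-1, Add(-171, Mul(-1, 22)))) = Add(Rational(-115, 2), Mul(-1, Add(-171, -22))) = Add(Rational(-115, 2), Mul(-1, -193)) = Add(Rational(-115, 2), 193) = Rational(271, 2)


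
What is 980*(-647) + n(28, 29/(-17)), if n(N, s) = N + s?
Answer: -10778573/17 ≈ -6.3403e+5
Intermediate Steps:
980*(-647) + n(28, 29/(-17)) = 980*(-647) + (28 + 29/(-17)) = -634060 + (28 + 29*(-1/17)) = -634060 + (28 - 29/17) = -634060 + 447/17 = -10778573/17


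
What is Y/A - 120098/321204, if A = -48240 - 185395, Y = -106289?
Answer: 3040677863/37522248270 ≈ 0.081037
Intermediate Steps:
A = -233635
Y/A - 120098/321204 = -106289/(-233635) - 120098/321204 = -106289*(-1/233635) - 120098*1/321204 = 106289/233635 - 60049/160602 = 3040677863/37522248270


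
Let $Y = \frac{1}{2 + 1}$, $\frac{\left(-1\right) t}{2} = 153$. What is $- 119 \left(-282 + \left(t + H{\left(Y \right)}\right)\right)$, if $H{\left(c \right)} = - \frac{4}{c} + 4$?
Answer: $70924$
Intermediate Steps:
$t = -306$ ($t = \left(-2\right) 153 = -306$)
$Y = \frac{1}{3} \approx 0.33333$
$H{\left(c \right)} = 4 - \frac{4}{c}$
$- 119 \left(-282 + \left(t + H{\left(Y \right)}\right)\right) = - 119 \left(-282 - \left(302 + 12\right)\right) = - 119 \left(-282 + \left(-306 + \left(4 - 12\right)\right)\right) = - 119 \left(-282 - 314\right) = \left(-119\right) \left(-596\right) = 70924$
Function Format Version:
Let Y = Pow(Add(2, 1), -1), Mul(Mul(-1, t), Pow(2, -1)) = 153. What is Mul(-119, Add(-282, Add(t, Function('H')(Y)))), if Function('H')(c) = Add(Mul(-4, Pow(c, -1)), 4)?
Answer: 70924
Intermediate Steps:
t = -306 (t = Mul(-2, 153) = -306)
Y = Rational(1, 3) (Y = Pow(3, -1) = Rational(1, 3) ≈ 0.33333)
Function('H')(c) = Add(4, Mul(-4, Pow(c, -1)))
Mul(-119, Add(-282, Add(t, Function('H')(Y)))) = Mul(-119, Add(-282, Add(-306, Add(4, Mul(-4, Pow(Rational(1, 3), -1)))))) = Mul(-119, Add(-282, Add(-306, Add(4, Mul(-4, 3))))) = Mul(-119, Add(-282, Add(-306, Add(4, -12)))) = Mul(-119, Add(-282, Add(-306, -8))) = Mul(-119, Add(-282, -314)) = Mul(-119, -596) = 70924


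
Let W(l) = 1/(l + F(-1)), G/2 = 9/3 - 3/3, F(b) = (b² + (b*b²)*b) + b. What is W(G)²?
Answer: 1/25 ≈ 0.040000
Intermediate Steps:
F(b) = b + b² + b⁴ (F(b) = (b² + b³*b) + b = (b² + b⁴) + b = b + b² + b⁴)
G = 4 (G = 2*(9/3 - 3/3) = 2*(9*(⅓) - 3*⅓) = 2*(3 - 1) = 2*2 = 4)
W(l) = 1/(1 + l) (W(l) = 1/(l - (1 - 1 + (-1)³)) = 1/(l - (1 - 1 - 1)) = 1/(l - 1*(-1)) = 1/(l + 1) = 1/(1 + l))
W(G)² = (1/(1 + 4))² = (1/5)² = (⅕)² = 1/25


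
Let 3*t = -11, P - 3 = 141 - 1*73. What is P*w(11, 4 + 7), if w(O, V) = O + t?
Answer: 1562/3 ≈ 520.67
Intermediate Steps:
P = 71 (P = 3 + (141 - 1*73) = 3 + (141 - 73) = 3 + 68 = 71)
t = -11/3 (t = (⅓)*(-11) = -11/3 ≈ -3.6667)
w(O, V) = -11/3 + O (w(O, V) = O - 11/3 = -11/3 + O)
P*w(11, 4 + 7) = 71*(-11/3 + 11) = 71*(22/3) = 1562/3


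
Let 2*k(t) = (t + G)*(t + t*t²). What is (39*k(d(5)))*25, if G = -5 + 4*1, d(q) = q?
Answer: 253500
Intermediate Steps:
G = -1 (G = -5 + 4 = -1)
k(t) = (-1 + t)*(t + t³)/2 (k(t) = ((t - 1)*(t + t*t²))/2 = ((-1 + t)*(t + t³))/2 = (-1 + t)*(t + t³)/2)
(39*k(d(5)))*25 = (39*((½)*5*(-1 + 5 + 5³ - 1*5²)))*25 = (39*((½)*5*(-1 + 5 + 125 - 1*25)))*25 = (39*((½)*5*(-1 + 5 + 125 - 25)))*25 = (39*((½)*5*104))*25 = (39*260)*25 = 10140*25 = 253500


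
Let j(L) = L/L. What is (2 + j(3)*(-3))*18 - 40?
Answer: -58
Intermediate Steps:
j(L) = 1
(2 + j(3)*(-3))*18 - 40 = (2 + 1*(-3))*18 - 40 = (2 - 3)*18 - 40 = -1*18 - 40 = -18 - 40 = -58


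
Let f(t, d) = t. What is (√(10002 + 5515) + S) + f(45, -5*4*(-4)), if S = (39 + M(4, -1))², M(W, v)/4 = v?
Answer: 1270 + √15517 ≈ 1394.6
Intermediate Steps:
M(W, v) = 4*v
S = 1225 (S = (39 + 4*(-1))² = (39 - 4)² = 35² = 1225)
(√(10002 + 5515) + S) + f(45, -5*4*(-4)) = (√(10002 + 5515) + 1225) + 45 = (√15517 + 1225) + 45 = (1225 + √15517) + 45 = 1270 + √15517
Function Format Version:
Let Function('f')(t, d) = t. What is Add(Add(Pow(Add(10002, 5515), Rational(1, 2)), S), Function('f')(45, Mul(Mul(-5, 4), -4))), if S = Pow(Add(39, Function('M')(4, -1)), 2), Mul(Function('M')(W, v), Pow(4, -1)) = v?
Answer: Add(1270, Pow(15517, Rational(1, 2))) ≈ 1394.6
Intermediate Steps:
Function('M')(W, v) = Mul(4, v)
S = 1225 (S = Pow(Add(39, Mul(4, -1)), 2) = Pow(Add(39, -4), 2) = Pow(35, 2) = 1225)
Add(Add(Pow(Add(10002, 5515), Rational(1, 2)), S), Function('f')(45, Mul(Mul(-5, 4), -4))) = Add(Add(Pow(Add(10002, 5515), Rational(1, 2)), 1225), 45) = Add(Add(Pow(15517, Rational(1, 2)), 1225), 45) = Add(Add(1225, Pow(15517, Rational(1, 2))), 45) = Add(1270, Pow(15517, Rational(1, 2)))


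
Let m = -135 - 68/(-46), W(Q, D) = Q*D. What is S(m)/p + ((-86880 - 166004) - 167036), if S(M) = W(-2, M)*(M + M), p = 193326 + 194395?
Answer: -86127481151444/205104409 ≈ -4.1992e+5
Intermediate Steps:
W(Q, D) = D*Q
m = -3071/23 (m = -135 - 68*(-1)/46 = -135 - 1*(-34/23) = -135 + 34/23 = -3071/23 ≈ -133.52)
p = 387721
S(M) = -4*M**2 (S(M) = (M*(-2))*(M + M) = (-2*M)*(2*M) = -4*M**2)
S(m)/p + ((-86880 - 166004) - 167036) = -4*(-3071/23)**2/387721 + ((-86880 - 166004) - 167036) = -4*9431041/529*(1/387721) + (-252884 - 167036) = -37724164/529*1/387721 - 419920 = -37724164/205104409 - 419920 = -86127481151444/205104409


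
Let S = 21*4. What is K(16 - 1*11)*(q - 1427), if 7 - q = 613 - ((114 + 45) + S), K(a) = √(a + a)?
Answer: -1790*√10 ≈ -5660.5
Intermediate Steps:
S = 84
K(a) = √2*√a (K(a) = √(2*a) = √2*√a)
q = -363 (q = 7 - (613 - ((114 + 45) + 84)) = 7 - (613 - (159 + 84)) = 7 - (613 - 1*243) = 7 - (613 - 243) = 7 - 1*370 = 7 - 370 = -363)
K(16 - 1*11)*(q - 1427) = (√2*√(16 - 1*11))*(-363 - 1427) = (√2*√(16 - 11))*(-1790) = (√2*√5)*(-1790) = √10*(-1790) = -1790*√10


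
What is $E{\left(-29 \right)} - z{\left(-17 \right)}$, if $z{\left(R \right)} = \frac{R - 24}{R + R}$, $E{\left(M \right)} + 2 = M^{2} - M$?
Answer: $\frac{29471}{34} \approx 866.79$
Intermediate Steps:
$E{\left(M \right)} = -2 + M^{2} - M$ ($E{\left(M \right)} = -2 + \left(M^{2} - M\right) = -2 + M^{2} - M$)
$z{\left(R \right)} = \frac{-24 + R}{2 R}$
$E{\left(-29 \right)} - z{\left(-17 \right)} = \left(-2 + \left(-29\right)^{2} - -29\right) - \frac{-24 - 17}{2 \left(-17\right)} = \left(-2 + 841 + 29\right) - \frac{1}{2} \left(- \frac{1}{17}\right) \left(-41\right) = 868 - \frac{41}{34} = \frac{29471}{34}$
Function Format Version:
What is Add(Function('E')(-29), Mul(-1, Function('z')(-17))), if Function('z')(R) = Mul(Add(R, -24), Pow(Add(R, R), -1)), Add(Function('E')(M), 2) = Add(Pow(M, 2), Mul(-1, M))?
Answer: Rational(29471, 34) ≈ 866.79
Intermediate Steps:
Function('E')(M) = Add(-2, Pow(M, 2), Mul(-1, M)) (Function('E')(M) = Add(-2, Add(Pow(M, 2), Mul(-1, M))) = Add(-2, Pow(M, 2), Mul(-1, M)))
Function('z')(R) = Mul(Rational(1, 2), Pow(R, -1), Add(-24, R)) (Function('z')(R) = Mul(Add(-24, R), Pow(Mul(2, R), -1)) = Mul(Add(-24, R), Mul(Rational(1, 2), Pow(R, -1))) = Mul(Rational(1, 2), Pow(R, -1), Add(-24, R)))
Add(Function('E')(-29), Mul(-1, Function('z')(-17))) = Add(Add(-2, Pow(-29, 2), Mul(-1, -29)), Mul(-1, Mul(Rational(1, 2), Pow(-17, -1), Add(-24, -17)))) = Add(Add(-2, 841, 29), Mul(-1, Mul(Rational(1, 2), Rational(-1, 17), -41))) = Add(868, Mul(-1, Rational(41, 34))) = Add(868, Rational(-41, 34)) = Rational(29471, 34)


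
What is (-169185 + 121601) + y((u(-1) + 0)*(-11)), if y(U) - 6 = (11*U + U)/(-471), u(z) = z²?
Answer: -7469702/157 ≈ -47578.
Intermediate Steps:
y(U) = 6 - 4*U/157 (y(U) = 6 + (11*U + U)/(-471) = 6 + (12*U)*(-1/471) = 6 - 4*U/157)
(-169185 + 121601) + y((u(-1) + 0)*(-11)) = (-169185 + 121601) + (6 - 4*((-1)² + 0)*(-11)/157) = -47584 + (6 - 4*(1 + 0)*(-11)/157) = -47584 + (6 - 4*(-11)/157) = -47584 + (6 - 4/157*(-11)) = -47584 + (6 + 44/157) = -47584 + 986/157 = -7469702/157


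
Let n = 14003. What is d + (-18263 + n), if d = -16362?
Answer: -20622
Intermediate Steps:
d + (-18263 + n) = -16362 + (-18263 + 14003) = -16362 - 4260 = -20622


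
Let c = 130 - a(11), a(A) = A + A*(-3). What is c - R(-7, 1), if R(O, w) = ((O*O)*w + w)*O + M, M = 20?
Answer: 482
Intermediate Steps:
a(A) = -2*A (a(A) = A - 3*A = -2*A)
c = 152 (c = 130 - (-2)*11 = 130 - 1*(-22) = 130 + 22 = 152)
R(O, w) = 20 + O*(w + w*O²) (R(O, w) = ((O*O)*w + w)*O + 20 = (O²*w + w)*O + 20 = (w*O² + w)*O + 20 = (w + w*O²)*O + 20 = O*(w + w*O²) + 20 = 20 + O*(w + w*O²))
c - R(-7, 1) = 152 - (20 - 7*1 + 1*(-7)³) = 152 - (20 - 7 + 1*(-343)) = 152 - (20 - 7 - 343) = 152 - 1*(-330) = 152 + 330 = 482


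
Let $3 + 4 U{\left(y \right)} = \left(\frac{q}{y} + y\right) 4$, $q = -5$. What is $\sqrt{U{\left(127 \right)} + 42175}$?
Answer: $\frac{\sqrt{2729104905}}{254} \approx 205.67$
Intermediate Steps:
$U{\left(y \right)} = - \frac{3}{4} + y - \frac{5}{y}$ ($U{\left(y \right)} = - \frac{3}{4} + \frac{\left(- \frac{5}{y} + y\right) 4}{4} = - \frac{3}{4} + \frac{\left(y - \frac{5}{y}\right) 4}{4} = - \frac{3}{4} + \frac{- \frac{20}{y} + 4 y}{4} = - \frac{3}{4} + \left(y - \frac{5}{y}\right) = - \frac{3}{4} + y - \frac{5}{y}$)
$\sqrt{U{\left(127 \right)} + 42175} = \sqrt{\left(- \frac{3}{4} + 127 - \frac{5}{127}\right) + 42175} = \sqrt{\frac{64115}{508} + 42175} = \sqrt{\frac{21489015}{508}} = \frac{\sqrt{2729104905}}{254}$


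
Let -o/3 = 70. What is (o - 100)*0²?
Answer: 0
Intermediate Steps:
o = -210 (o = -3*70 = -210)
(o - 100)*0² = (-210 - 100)*0² = -310*0 = 0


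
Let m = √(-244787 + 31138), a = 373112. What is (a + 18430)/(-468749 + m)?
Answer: -91767460479/109862919325 - 195771*I*√213649/109862919325 ≈ -0.83529 - 0.00082366*I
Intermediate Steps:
m = I*√213649 (m = √(-213649) = I*√213649 ≈ 462.22*I)
(a + 18430)/(-468749 + m) = (373112 + 18430)/(-468749 + I*√213649) = 391542/(-468749 + I*√213649)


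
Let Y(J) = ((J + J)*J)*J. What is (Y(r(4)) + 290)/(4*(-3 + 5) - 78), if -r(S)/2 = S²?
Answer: 32623/35 ≈ 932.09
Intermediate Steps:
r(S) = -2*S²
Y(J) = 2*J³ (Y(J) = ((2*J)*J)*J = (2*J²)*J = 2*J³)
(Y(r(4)) + 290)/(4*(-3 + 5) - 78) = (2*(-2*4²)³ + 290)/(4*(-3 + 5) - 78) = (2*(-2*16)³ + 290)/(4*2 - 78) = (2*(-32)³ + 290)/(8 - 78) = (2*(-32768) + 290)/(-70) = (-65536 + 290)*(-1/70) = -65246*(-1/70) = 32623/35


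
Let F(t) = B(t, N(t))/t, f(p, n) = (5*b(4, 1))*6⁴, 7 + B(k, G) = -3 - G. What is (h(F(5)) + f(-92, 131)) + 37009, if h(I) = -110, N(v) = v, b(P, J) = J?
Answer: 43379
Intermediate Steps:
B(k, G) = -10 - G (B(k, G) = -7 + (-3 - G) = -10 - G)
f(p, n) = 6480 (f(p, n) = (5*1)*6⁴ = 5*1296 = 6480)
F(t) = (-10 - t)/t
(h(F(5)) + f(-92, 131)) + 37009 = (-110 + 6480) + 37009 = 6370 + 37009 = 43379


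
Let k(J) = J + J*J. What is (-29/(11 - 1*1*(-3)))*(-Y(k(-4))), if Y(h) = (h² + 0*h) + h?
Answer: 2262/7 ≈ 323.14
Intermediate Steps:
k(J) = J + J²
Y(h) = h + h² (Y(h) = (h² + 0) + h = h² + h = h + h²)
(-29/(11 - 1*1*(-3)))*(-Y(k(-4))) = (-29/(11 - 1*1*(-3)))*(-(-4*(1 - 4))*(1 - 4*(1 - 4))) = (-29/(11 - 1*(-3)))*(-(-4*(-3))*(1 - 4*(-3))) = (-29/(11 + 3))*(-12*(1 + 12)) = (-29/14)*(-12*13) = ((1/14)*(-29))*(-1*156) = -29/14*(-156) = 2262/7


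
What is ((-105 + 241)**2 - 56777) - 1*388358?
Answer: -426639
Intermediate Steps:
((-105 + 241)**2 - 56777) - 1*388358 = (136**2 - 56777) - 388358 = (18496 - 56777) - 388358 = -38281 - 388358 = -426639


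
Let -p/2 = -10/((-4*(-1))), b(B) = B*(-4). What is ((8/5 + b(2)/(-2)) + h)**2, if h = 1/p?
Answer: 841/25 ≈ 33.640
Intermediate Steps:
b(B) = -4*B
p = 5 (p = -(-20)/((-4*(-1))) = -(-20)/4 = -2*(-5/2) = 5)
h = 1/5 ≈ 0.20000
((8/5 + b(2)/(-2)) + h)**2 = ((8/5 - 4*2/(-2)) + 1/5)**2 = ((8*(1/5) - 8*(-1/2)) + 1/5)**2 = ((8/5 + 4) + 1/5)**2 = (28/5 + 1/5)**2 = (29/5)**2 = 841/25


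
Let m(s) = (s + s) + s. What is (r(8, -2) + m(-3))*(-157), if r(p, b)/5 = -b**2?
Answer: 4553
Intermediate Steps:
m(s) = 3*s (m(s) = 2*s + s = 3*s)
r(p, b) = -5*b**2 (r(p, b) = 5*(-b**2) = -5*b**2)
(r(8, -2) + m(-3))*(-157) = (-5*(-2)**2 + 3*(-3))*(-157) = (-5*4 - 9)*(-157) = (-20 - 9)*(-157) = -29*(-157) = 4553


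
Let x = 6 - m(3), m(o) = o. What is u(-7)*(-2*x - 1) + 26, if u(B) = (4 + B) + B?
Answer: 96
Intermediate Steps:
x = 3 (x = 6 - 1*3 = 6 - 3 = 3)
u(B) = 4 + 2*B
u(-7)*(-2*x - 1) + 26 = (4 + 2*(-7))*(-2*3 - 1) + 26 = (4 - 14)*(-6 - 1) + 26 = -10*(-7) + 26 = 70 + 26 = 96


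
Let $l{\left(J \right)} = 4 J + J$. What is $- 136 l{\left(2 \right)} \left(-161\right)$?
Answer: $218960$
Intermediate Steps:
$l{\left(J \right)} = 5 J$
$- 136 l{\left(2 \right)} \left(-161\right) = - 136 \cdot 5 \cdot 2 \left(-161\right) = \left(-136\right) 10 \left(-161\right) = \left(-1360\right) \left(-161\right) = 218960$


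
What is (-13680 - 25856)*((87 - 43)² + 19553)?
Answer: -849589104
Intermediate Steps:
(-13680 - 25856)*((87 - 43)² + 19553) = -39536*(44² + 19553) = -39536*(1936 + 19553) = -39536*21489 = -849589104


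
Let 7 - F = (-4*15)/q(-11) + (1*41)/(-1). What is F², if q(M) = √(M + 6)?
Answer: 1584 - 1152*I*√5 ≈ 1584.0 - 2575.9*I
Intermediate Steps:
q(M) = √(6 + M)
F = 48 - 12*I*√5 (F = 7 - ((-4*15)/(√(6 - 11)) + (1*41)/(-1)) = 7 - (-60*(-I*√5/5) + 41*(-1)) = 7 - (-60*(-I*√5/5) - 41) = 7 - (-(-12)*I*√5 - 41) = 7 - (12*I*√5 - 41) = 7 - (-41 + 12*I*√5) = 7 + (41 - 12*I*√5) = 48 - 12*I*√5 ≈ 48.0 - 26.833*I)
F² = (48 - 12*I*√5)²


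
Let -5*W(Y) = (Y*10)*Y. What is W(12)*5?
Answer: -1440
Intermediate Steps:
W(Y) = -2*Y² (W(Y) = -Y*10*Y/5 = -10*Y*Y/5 = -2*Y²)
W(12)*5 = -2*12²*5 = -2*144*5 = -288*5 = -1440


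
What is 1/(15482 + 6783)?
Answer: 1/22265 ≈ 4.4914e-5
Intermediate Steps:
1/(15482 + 6783) = 1/22265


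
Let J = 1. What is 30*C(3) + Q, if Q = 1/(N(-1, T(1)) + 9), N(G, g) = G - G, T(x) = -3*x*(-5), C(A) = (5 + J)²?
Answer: 9721/9 ≈ 1080.1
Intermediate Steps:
C(A) = 36 (C(A) = (5 + 1)² = 6² = 36)
T(x) = 15*x
N(G, g) = 0
Q = ⅑ (Q = 1/(0 + 9) = 1/9 = ⅑ ≈ 0.11111)
30*C(3) + Q = 30*36 + ⅑ = 1080 + ⅑ = 9721/9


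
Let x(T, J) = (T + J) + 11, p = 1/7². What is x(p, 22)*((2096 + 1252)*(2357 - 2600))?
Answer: -1316346552/49 ≈ -2.6864e+7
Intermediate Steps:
p = 1/49 ≈ 0.020408
x(T, J) = 11 + J + T (x(T, J) = (J + T) + 11 = 11 + J + T)
x(p, 22)*((2096 + 1252)*(2357 - 2600)) = (11 + 22 + 1/49)*((2096 + 1252)*(2357 - 2600)) = 1618*(3348*(-243))/49 = (1618/49)*(-813564) = -1316346552/49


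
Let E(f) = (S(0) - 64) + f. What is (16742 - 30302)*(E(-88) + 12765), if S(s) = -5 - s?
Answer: -170964480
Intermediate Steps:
E(f) = -69 + f (E(f) = ((-5 - 1*0) - 64) + f = ((-5 + 0) - 64) + f = (-5 - 64) + f = -69 + f)
(16742 - 30302)*(E(-88) + 12765) = (16742 - 30302)*((-69 - 88) + 12765) = -13560*(-157 + 12765) = -13560*12608 = -170964480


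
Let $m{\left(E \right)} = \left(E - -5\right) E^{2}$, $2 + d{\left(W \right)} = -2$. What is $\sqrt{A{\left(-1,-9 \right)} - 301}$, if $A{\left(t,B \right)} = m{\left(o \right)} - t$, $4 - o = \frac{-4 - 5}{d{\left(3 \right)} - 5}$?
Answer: $2 i \sqrt{57} \approx 15.1 i$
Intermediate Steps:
$d{\left(W \right)} = -4$ ($d{\left(W \right)} = -2 - 2 = -4$)
$o = 3$ ($o = 4 - \frac{-4 - 5}{-4 - 5} = 4 - - \frac{9}{-9} = 4 - \left(-9\right) \left(- \frac{1}{9}\right) = 4 - 1 = 3$)
$m{\left(E \right)} = E^{2} \left(5 + E\right)$ ($m{\left(E \right)} = \left(E + 5\right) E^{2} = \left(5 + E\right) E^{2} = E^{2} \left(5 + E\right)$)
$A{\left(t,B \right)} = 72 - t$ ($A{\left(t,B \right)} = 3^{2} \left(5 + 3\right) - t = 9 \cdot 8 - t = 72 - t$)
$\sqrt{A{\left(-1,-9 \right)} - 301} = \sqrt{\left(72 - -1\right) - 301} = \sqrt{\left(72 + 1\right) - 301} = \sqrt{73 - 301} = \sqrt{-228} = 2 i \sqrt{57}$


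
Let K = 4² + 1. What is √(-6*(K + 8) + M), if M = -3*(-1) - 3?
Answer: 5*I*√6 ≈ 12.247*I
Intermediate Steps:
M = 0 (M = 3 - 3 = 0)
K = 17 (K = 16 + 1 = 17)
√(-6*(K + 8) + M) = √(-6*(17 + 8) + 0) = √(-6*25 + 0) = √(-150 + 0) = √(-150) = 5*I*√6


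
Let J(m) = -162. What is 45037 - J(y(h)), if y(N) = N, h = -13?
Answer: 45199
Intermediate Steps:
45037 - J(y(h)) = 45037 - 1*(-162) = 45037 + 162 = 45199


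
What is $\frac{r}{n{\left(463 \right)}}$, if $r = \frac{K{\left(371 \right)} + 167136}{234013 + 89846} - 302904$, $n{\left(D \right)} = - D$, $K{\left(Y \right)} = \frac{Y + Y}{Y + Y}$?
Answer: $\frac{98098019399}{149946717} \approx 654.22$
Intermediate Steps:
$K{\left(Y \right)} = 1$ ($K{\left(Y \right)} = \frac{2 Y}{2 Y} = 2 Y \frac{1}{2 Y} = 1$)
$r = - \frac{98098019399}{323859}$ ($r = \frac{1 + 167136}{234013 + 89846} - 302904 = \frac{167137}{323859} - 302904 = - \frac{98098019399}{323859} \approx -3.029 \cdot 10^{5}$)
$\frac{r}{n{\left(463 \right)}} = - \frac{98098019399}{323859 \left(\left(-1\right) 463\right)} = - \frac{98098019399}{323859 \left(-463\right)} = \left(- \frac{98098019399}{323859}\right) \left(- \frac{1}{463}\right) = \frac{98098019399}{149946717}$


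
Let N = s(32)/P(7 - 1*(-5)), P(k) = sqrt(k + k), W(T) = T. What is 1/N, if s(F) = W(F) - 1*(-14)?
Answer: sqrt(6)/23 ≈ 0.10650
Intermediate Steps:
P(k) = sqrt(2)*sqrt(k) (P(k) = sqrt(2*k) = sqrt(2)*sqrt(k))
s(F) = 14 + F (s(F) = F - 1*(-14) = F + 14 = 14 + F)
N = 23*sqrt(6)/6 (N = (14 + 32)/((sqrt(2)*sqrt(7 - 1*(-5)))) = 46/((sqrt(2)*sqrt(7 + 5))) = 46/((sqrt(2)*sqrt(12))) = 46/((sqrt(2)*(2*sqrt(3)))) = 46/((2*sqrt(6))) = 46*(sqrt(6)/12) = 23*sqrt(6)/6 ≈ 9.3897)
1/N = 1/(23*sqrt(6)/6) = sqrt(6)/23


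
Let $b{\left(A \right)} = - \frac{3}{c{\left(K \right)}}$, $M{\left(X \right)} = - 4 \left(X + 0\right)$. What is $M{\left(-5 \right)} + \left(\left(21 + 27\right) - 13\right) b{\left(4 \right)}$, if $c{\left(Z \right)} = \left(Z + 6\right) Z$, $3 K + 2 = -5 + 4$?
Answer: $41$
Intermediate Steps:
$K = -1$ ($K = - \frac{2}{3} + \frac{-5 + 4}{3} = - \frac{2}{3} + \frac{1}{3} \left(-1\right) = - \frac{2}{3} - \frac{1}{3} = -1$)
$M{\left(X \right)} = - 4 X$
$c{\left(Z \right)} = Z \left(6 + Z\right)$ ($c{\left(Z \right)} = \left(6 + Z\right) Z = Z \left(6 + Z\right)$)
$b{\left(A \right)} = \frac{3}{5}$ ($b{\left(A \right)} = - \frac{3}{\left(-1\right) \left(6 - 1\right)} = - \frac{3}{\left(-1\right) 5} = - \frac{3}{-5} = \left(-3\right) \left(- \frac{1}{5}\right) = \frac{3}{5}$)
$M{\left(-5 \right)} + \left(\left(21 + 27\right) - 13\right) b{\left(4 \right)} = \left(-4\right) \left(-5\right) + \left(\left(21 + 27\right) - 13\right) \frac{3}{5} = 20 + \left(48 - 13\right) \frac{3}{5} = 20 + 35 \cdot \frac{3}{5} = 20 + 21 = 41$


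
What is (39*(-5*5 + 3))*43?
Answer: -36894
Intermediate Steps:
(39*(-5*5 + 3))*43 = (39*(-25 + 3))*43 = (39*(-22))*43 = -858*43 = -36894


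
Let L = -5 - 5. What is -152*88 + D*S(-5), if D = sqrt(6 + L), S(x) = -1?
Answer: -13376 - 2*I ≈ -13376.0 - 2.0*I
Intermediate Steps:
L = -10
D = 2*I (D = sqrt(6 - 10) = sqrt(-4) = 2*I ≈ 2.0*I)
-152*88 + D*S(-5) = -152*88 + (2*I)*(-1) = -13376 - 2*I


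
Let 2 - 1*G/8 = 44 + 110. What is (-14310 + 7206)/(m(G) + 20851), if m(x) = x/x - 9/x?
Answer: -8638464/25356041 ≈ -0.34069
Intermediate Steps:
G = -1216 (G = 16 - 8*(44 + 110) = 16 - 8*154 = 16 - 1232 = -1216)
m(x) = 1 - 9/x
(-14310 + 7206)/(m(G) + 20851) = (-14310 + 7206)/((-9 - 1216)/(-1216) + 20851) = -7104/(-1/1216*(-1225) + 20851) = -7104/(1225/1216 + 20851) = -7104/25356041/1216 = -7104*1216/25356041 = -8638464/25356041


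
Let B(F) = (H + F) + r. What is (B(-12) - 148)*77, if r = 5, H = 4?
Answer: -11627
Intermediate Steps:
B(F) = 9 + F (B(F) = (4 + F) + 5 = 9 + F)
(B(-12) - 148)*77 = ((9 - 12) - 148)*77 = (-3 - 148)*77 = -151*77 = -11627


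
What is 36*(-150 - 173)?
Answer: -11628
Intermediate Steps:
36*(-150 - 173) = 36*(-323) = -11628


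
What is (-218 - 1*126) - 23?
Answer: -367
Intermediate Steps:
(-218 - 1*126) - 23 = (-218 - 126) - 23 = -344 - 23 = -367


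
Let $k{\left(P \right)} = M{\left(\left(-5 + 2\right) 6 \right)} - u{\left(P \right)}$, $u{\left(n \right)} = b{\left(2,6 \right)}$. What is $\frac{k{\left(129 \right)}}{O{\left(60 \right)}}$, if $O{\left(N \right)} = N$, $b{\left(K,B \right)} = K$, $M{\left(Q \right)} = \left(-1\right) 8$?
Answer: $- \frac{1}{6} \approx -0.16667$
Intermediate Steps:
$M{\left(Q \right)} = -8$
$u{\left(n \right)} = 2$
$k{\left(P \right)} = -10$ ($k{\left(P \right)} = -8 - 2 = -10$)
$\frac{k{\left(129 \right)}}{O{\left(60 \right)}} = - \frac{10}{60} = \left(-10\right) \frac{1}{60} = - \frac{1}{6}$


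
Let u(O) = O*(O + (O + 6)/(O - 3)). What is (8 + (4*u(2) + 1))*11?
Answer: -429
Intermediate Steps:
u(O) = O*(O + (6 + O)/(-3 + O))
(8 + (4*u(2) + 1))*11 = (8 + (4*(2*(6 + 2² - 2*2)/(-3 + 2)) + 1))*11 = (8 + (4*(2*(6 + 4 - 4)/(-1)) + 1))*11 = (8 + (4*(2*(-1)*6) + 1))*11 = (8 + (4*(-12) + 1))*11 = (8 + (-48 + 1))*11 = (8 - 47)*11 = -39*11 = -429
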